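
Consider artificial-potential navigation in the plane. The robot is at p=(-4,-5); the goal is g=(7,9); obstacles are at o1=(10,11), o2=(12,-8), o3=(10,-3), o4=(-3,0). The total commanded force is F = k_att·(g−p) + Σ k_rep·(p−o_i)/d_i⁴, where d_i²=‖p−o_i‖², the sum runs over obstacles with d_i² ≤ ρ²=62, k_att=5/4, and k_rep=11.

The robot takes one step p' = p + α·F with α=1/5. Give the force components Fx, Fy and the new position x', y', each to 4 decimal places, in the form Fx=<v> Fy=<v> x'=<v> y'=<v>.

Fx=13.7337 Fy=17.4186 x'=-1.2533 y'=-1.5163

F_att = 5/4·(g−p) = 5/4·(11,14) = (13.7500,17.5000)
o1: d²=452 > ρ²=62 → inactive
o2: d²=265 > ρ²=62 → inactive
o3: d²=200 > ρ²=62 → inactive
o4: d²=26 ≤ ρ²=62; F_rep = 11·(-1,-5)/26² = (-0.0163,-0.0814)
F = F_att + ΣF_rep = (13.7337,17.4186)
p' = p + 1/5·F = (-1.2533,-1.5163)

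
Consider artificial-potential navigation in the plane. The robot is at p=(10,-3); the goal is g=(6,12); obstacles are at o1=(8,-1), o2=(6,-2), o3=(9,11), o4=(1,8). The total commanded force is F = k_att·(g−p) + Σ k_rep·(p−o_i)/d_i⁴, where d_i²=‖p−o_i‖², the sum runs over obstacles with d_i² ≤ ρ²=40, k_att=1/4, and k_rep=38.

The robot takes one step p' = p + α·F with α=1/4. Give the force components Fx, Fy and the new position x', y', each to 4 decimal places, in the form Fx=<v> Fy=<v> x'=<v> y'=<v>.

F_att = 1/4·(g−p) = 1/4·(-4,15) = (-1.0000,3.7500)
o1: d²=8 ≤ ρ²=40; F_rep = 38·(2,-2)/8² = (1.1875,-1.1875)
o2: d²=17 ≤ ρ²=40; F_rep = 38·(4,-1)/17² = (0.5260,-0.1315)
o3: d²=197 > ρ²=40 → inactive
o4: d²=202 > ρ²=40 → inactive
F = F_att + ΣF_rep = (0.7135,2.4310)
p' = p + 1/4·F = (10.1784,-2.3922)

Fx=0.7135 Fy=2.4310 x'=10.1784 y'=-2.3922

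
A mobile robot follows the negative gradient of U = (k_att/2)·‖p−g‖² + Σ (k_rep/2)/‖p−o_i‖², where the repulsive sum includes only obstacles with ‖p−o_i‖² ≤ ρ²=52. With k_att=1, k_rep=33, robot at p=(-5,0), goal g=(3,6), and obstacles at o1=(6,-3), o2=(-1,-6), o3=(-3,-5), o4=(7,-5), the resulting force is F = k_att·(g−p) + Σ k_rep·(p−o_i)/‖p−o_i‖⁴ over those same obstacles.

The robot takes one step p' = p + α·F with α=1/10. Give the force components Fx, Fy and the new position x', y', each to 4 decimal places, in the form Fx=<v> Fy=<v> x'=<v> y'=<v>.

F_att = 1·(g−p) = 1·(8,6) = (8.0000,6.0000)
o1: d²=130 > ρ²=52 → inactive
o2: d²=52 ≤ ρ²=52; F_rep = 33·(-4,6)/52² = (-0.0488,0.0732)
o3: d²=29 ≤ ρ²=52; F_rep = 33·(-2,5)/29² = (-0.0785,0.1962)
o4: d²=169 > ρ²=52 → inactive
F = F_att + ΣF_rep = (7.8727,6.2694)
p' = p + 1/10·F = (-4.2127,0.6269)

Fx=7.8727 Fy=6.2694 x'=-4.2127 y'=0.6269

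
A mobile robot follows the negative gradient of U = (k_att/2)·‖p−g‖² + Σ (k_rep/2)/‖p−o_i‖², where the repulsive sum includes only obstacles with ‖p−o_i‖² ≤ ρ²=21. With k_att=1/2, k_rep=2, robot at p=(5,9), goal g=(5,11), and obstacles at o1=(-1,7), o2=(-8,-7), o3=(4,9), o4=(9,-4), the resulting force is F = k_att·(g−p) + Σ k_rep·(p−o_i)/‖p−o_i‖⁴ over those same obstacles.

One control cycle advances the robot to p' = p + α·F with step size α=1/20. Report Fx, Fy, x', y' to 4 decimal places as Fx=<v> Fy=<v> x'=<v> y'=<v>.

Fx=2.0000 Fy=1.0000 x'=5.1000 y'=9.0500

F_att = 1/2·(g−p) = 1/2·(0,2) = (0.0000,1.0000)
o1: d²=40 > ρ²=21 → inactive
o2: d²=425 > ρ²=21 → inactive
o3: d²=1 ≤ ρ²=21; F_rep = 2·(1,0)/1² = (2.0000,0.0000)
o4: d²=185 > ρ²=21 → inactive
F = F_att + ΣF_rep = (2.0000,1.0000)
p' = p + 1/20·F = (5.1000,9.0500)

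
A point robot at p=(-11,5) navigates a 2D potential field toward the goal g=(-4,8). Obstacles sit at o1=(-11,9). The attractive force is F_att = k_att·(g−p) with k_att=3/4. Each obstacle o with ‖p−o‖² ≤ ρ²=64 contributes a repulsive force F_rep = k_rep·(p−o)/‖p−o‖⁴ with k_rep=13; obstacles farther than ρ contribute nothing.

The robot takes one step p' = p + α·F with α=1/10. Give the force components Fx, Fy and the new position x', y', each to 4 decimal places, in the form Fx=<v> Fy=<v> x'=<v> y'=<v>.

Fx=5.2500 Fy=2.0469 x'=-10.4750 y'=5.2047

F_att = 3/4·(g−p) = 3/4·(7,3) = (5.2500,2.2500)
o1: d²=16 ≤ ρ²=64; F_rep = 13·(0,-4)/16² = (0.0000,-0.2031)
F = F_att + ΣF_rep = (5.2500,2.0469)
p' = p + 1/10·F = (-10.4750,5.2047)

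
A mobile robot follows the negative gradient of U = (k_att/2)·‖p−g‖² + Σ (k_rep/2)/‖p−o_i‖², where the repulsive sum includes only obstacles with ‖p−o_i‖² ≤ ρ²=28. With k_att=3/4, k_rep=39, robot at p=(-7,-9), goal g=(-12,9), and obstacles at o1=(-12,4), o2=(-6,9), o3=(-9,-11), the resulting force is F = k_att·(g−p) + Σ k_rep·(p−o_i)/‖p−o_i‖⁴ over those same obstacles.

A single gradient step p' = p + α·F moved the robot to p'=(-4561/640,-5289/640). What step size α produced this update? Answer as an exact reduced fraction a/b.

F_att = 3/4·(g−p) = 3/4·(-5,18) = (-3.7500,13.5000)
o1: d²=194 > ρ²=28 → inactive
o2: d²=325 > ρ²=28 → inactive
o3: d²=8 ≤ ρ²=28; F_rep = 39·(2,2)/8² = (1.2188,1.2188)
F = F_att + ΣF_rep = (-2.5312,14.7188)
Δp = p'−p = (-0.1266,0.7359); α = Δx/Fx = (-81/640) / (-81/32) = 1/20
check: Δy/Fy = (471/640) / (471/32) = 1/20 ✓

α = 1/20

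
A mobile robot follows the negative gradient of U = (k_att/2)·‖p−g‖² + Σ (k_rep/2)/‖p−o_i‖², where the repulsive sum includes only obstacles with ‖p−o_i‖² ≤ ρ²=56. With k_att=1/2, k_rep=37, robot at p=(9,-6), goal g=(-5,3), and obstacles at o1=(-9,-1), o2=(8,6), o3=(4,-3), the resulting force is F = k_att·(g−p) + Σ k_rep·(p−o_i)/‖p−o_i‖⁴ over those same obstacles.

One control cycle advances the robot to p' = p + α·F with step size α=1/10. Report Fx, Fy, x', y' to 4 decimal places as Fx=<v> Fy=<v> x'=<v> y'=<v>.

F_att = 1/2·(g−p) = 1/2·(-14,9) = (-7.0000,4.5000)
o1: d²=349 > ρ²=56 → inactive
o2: d²=145 > ρ²=56 → inactive
o3: d²=34 ≤ ρ²=56; F_rep = 37·(5,-3)/34² = (0.1600,-0.0960)
F = F_att + ΣF_rep = (-6.8400,4.4040)
p' = p + 1/10·F = (8.3160,-5.5596)

Fx=-6.8400 Fy=4.4040 x'=8.3160 y'=-5.5596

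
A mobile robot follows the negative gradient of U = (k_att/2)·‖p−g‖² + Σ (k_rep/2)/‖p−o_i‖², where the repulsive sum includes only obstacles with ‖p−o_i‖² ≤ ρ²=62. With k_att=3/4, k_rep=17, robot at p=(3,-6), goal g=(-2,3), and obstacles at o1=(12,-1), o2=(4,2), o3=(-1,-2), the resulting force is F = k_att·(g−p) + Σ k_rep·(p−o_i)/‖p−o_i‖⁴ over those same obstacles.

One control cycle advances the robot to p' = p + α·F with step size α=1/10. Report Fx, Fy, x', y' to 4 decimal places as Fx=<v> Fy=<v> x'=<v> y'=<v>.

Fx=-3.6836 Fy=6.6836 x'=2.6316 y'=-5.3316

F_att = 3/4·(g−p) = 3/4·(-5,9) = (-3.7500,6.7500)
o1: d²=106 > ρ²=62 → inactive
o2: d²=65 > ρ²=62 → inactive
o3: d²=32 ≤ ρ²=62; F_rep = 17·(4,-4)/32² = (0.0664,-0.0664)
F = F_att + ΣF_rep = (-3.6836,6.6836)
p' = p + 1/10·F = (2.6316,-5.3316)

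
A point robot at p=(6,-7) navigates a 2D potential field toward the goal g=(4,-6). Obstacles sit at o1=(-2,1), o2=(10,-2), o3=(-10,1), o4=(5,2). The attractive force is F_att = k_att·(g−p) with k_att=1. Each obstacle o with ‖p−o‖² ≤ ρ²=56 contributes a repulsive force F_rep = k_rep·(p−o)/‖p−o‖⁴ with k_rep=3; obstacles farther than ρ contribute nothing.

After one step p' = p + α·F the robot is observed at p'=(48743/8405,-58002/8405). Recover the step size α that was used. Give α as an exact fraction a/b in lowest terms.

α = 1/10

F_att = 1·(g−p) = 1·(-2,1) = (-2.0000,1.0000)
o1: d²=128 > ρ²=56 → inactive
o2: d²=41 ≤ ρ²=56; F_rep = 3·(-4,-5)/41² = (-0.0071,-0.0089)
o3: d²=320 > ρ²=56 → inactive
o4: d²=82 > ρ²=56 → inactive
F = F_att + ΣF_rep = (-2.0071,0.9911)
Δp = p'−p = (-0.2007,0.0991); α = Δx/Fx = (-1687/8405) / (-3374/1681) = 1/10
check: Δy/Fy = (833/8405) / (1666/1681) = 1/10 ✓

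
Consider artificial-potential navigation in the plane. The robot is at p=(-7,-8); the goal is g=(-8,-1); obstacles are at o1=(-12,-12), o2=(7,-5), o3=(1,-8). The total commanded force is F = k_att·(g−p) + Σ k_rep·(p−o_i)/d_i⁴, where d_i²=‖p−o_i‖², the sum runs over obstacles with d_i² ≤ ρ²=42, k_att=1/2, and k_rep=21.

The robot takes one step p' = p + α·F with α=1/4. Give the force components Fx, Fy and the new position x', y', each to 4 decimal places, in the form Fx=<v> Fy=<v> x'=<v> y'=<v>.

Fx=-0.4375 Fy=3.5500 x'=-7.1094 y'=-7.1125

F_att = 1/2·(g−p) = 1/2·(-1,7) = (-0.5000,3.5000)
o1: d²=41 ≤ ρ²=42; F_rep = 21·(5,4)/41² = (0.0625,0.0500)
o2: d²=205 > ρ²=42 → inactive
o3: d²=64 > ρ²=42 → inactive
F = F_att + ΣF_rep = (-0.4375,3.5500)
p' = p + 1/4·F = (-7.1094,-7.1125)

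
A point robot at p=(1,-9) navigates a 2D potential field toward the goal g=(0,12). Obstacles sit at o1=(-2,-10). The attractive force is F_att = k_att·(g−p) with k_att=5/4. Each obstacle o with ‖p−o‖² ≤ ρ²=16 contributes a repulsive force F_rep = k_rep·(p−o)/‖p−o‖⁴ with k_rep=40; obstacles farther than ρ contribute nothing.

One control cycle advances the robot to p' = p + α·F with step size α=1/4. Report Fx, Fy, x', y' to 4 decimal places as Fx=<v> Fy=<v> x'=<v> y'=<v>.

Fx=-0.0500 Fy=26.6500 x'=0.9875 y'=-2.3375

F_att = 5/4·(g−p) = 5/4·(-1,21) = (-1.2500,26.2500)
o1: d²=10 ≤ ρ²=16; F_rep = 40·(3,1)/10² = (1.2000,0.4000)
F = F_att + ΣF_rep = (-0.0500,26.6500)
p' = p + 1/4·F = (0.9875,-2.3375)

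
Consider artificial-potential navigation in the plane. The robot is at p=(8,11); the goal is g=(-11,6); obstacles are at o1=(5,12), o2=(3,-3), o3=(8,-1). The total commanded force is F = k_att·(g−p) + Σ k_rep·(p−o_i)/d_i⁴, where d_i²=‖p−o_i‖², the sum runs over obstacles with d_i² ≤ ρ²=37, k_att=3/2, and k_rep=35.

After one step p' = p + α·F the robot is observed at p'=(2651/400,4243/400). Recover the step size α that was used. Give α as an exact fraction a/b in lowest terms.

α = 1/20

F_att = 3/2·(g−p) = 3/2·(-19,-5) = (-28.5000,-7.5000)
o1: d²=10 ≤ ρ²=37; F_rep = 35·(3,-1)/10² = (1.0500,-0.3500)
o2: d²=221 > ρ²=37 → inactive
o3: d²=144 > ρ²=37 → inactive
F = F_att + ΣF_rep = (-27.4500,-7.8500)
Δp = p'−p = (-1.3725,-0.3925); α = Δx/Fx = (-549/400) / (-549/20) = 1/20
check: Δy/Fy = (-157/400) / (-157/20) = 1/20 ✓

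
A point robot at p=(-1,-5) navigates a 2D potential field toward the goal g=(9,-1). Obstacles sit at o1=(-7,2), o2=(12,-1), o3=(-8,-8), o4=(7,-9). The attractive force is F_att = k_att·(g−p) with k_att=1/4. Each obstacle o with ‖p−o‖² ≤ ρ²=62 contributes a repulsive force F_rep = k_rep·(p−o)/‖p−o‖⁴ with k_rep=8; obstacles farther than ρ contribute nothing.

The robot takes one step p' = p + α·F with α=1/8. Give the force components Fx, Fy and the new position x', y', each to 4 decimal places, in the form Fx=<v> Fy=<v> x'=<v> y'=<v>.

F_att = 1/4·(g−p) = 1/4·(10,4) = (2.5000,1.0000)
o1: d²=85 > ρ²=62 → inactive
o2: d²=185 > ρ²=62 → inactive
o3: d²=58 ≤ ρ²=62; F_rep = 8·(7,3)/58² = (0.0166,0.0071)
o4: d²=80 > ρ²=62 → inactive
F = F_att + ΣF_rep = (2.5166,1.0071)
p' = p + 1/8·F = (-0.6854,-4.8741)

Fx=2.5166 Fy=1.0071 x'=-0.6854 y'=-4.8741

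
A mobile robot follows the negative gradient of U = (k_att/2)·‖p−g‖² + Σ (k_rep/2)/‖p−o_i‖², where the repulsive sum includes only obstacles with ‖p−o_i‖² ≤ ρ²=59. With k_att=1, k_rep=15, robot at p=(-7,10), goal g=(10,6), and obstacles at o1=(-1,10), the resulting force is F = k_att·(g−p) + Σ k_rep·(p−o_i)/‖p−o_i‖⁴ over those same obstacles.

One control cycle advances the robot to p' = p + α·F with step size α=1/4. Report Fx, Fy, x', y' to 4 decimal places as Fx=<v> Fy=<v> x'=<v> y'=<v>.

Fx=16.9306 Fy=-4.0000 x'=-2.7674 y'=9.0000

F_att = 1·(g−p) = 1·(17,-4) = (17.0000,-4.0000)
o1: d²=36 ≤ ρ²=59; F_rep = 15·(-6,0)/36² = (-0.0694,0.0000)
F = F_att + ΣF_rep = (16.9306,-4.0000)
p' = p + 1/4·F = (-2.7674,9.0000)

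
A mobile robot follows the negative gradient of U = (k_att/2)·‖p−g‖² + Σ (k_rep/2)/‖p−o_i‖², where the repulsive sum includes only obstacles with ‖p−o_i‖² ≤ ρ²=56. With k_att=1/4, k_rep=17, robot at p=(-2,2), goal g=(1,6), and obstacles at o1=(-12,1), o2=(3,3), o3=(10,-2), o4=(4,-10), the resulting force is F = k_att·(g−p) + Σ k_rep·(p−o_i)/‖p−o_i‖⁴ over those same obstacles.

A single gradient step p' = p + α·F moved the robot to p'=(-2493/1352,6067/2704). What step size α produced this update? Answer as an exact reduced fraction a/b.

F_att = 1/4·(g−p) = 1/4·(3,4) = (0.7500,1.0000)
o1: d²=101 > ρ²=56 → inactive
o2: d²=26 ≤ ρ²=56; F_rep = 17·(-5,-1)/26² = (-0.1257,-0.0251)
o3: d²=160 > ρ²=56 → inactive
o4: d²=180 > ρ²=56 → inactive
F = F_att + ΣF_rep = (0.6243,0.9749)
Δp = p'−p = (0.1561,0.2437); α = Δx/Fx = (211/1352) / (211/338) = 1/4
check: Δy/Fy = (659/2704) / (659/676) = 1/4 ✓

α = 1/4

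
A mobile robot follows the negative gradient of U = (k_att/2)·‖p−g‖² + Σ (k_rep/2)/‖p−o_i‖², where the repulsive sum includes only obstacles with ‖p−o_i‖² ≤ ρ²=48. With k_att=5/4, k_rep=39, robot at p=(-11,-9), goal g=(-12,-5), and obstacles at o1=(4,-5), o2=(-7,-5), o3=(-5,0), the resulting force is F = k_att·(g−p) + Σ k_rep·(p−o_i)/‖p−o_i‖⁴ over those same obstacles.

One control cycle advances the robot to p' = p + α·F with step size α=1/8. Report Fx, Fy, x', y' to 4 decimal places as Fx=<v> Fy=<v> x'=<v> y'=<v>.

Fx=-1.4023 Fy=4.8477 x'=-11.1753 y'=-8.3940

F_att = 5/4·(g−p) = 5/4·(-1,4) = (-1.2500,5.0000)
o1: d²=241 > ρ²=48 → inactive
o2: d²=32 ≤ ρ²=48; F_rep = 39·(-4,-4)/32² = (-0.1523,-0.1523)
o3: d²=117 > ρ²=48 → inactive
F = F_att + ΣF_rep = (-1.4023,4.8477)
p' = p + 1/8·F = (-11.1753,-8.3940)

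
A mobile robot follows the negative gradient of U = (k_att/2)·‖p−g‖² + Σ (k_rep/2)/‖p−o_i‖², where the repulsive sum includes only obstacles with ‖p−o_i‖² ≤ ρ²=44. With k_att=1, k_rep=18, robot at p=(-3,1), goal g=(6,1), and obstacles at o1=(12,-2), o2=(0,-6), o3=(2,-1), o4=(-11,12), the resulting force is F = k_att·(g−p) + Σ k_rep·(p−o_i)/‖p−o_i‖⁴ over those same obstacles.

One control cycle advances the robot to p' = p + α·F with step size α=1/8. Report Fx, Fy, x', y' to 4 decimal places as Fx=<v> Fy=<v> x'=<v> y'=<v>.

F_att = 1·(g−p) = 1·(9,0) = (9.0000,0.0000)
o1: d²=234 > ρ²=44 → inactive
o2: d²=58 > ρ²=44 → inactive
o3: d²=29 ≤ ρ²=44; F_rep = 18·(-5,2)/29² = (-0.1070,0.0428)
o4: d²=185 > ρ²=44 → inactive
F = F_att + ΣF_rep = (8.8930,0.0428)
p' = p + 1/8·F = (-1.8884,1.0054)

Fx=8.8930 Fy=0.0428 x'=-1.8884 y'=1.0054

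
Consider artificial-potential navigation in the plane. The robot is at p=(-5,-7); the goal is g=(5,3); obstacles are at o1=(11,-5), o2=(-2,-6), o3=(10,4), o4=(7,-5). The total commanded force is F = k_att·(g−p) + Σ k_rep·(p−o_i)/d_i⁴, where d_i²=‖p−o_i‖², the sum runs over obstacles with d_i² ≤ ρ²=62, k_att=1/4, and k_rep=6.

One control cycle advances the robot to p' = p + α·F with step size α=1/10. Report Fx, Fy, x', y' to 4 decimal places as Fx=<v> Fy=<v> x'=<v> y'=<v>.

Fx=2.3200 Fy=2.4400 x'=-4.7680 y'=-6.7560

F_att = 1/4·(g−p) = 1/4·(10,10) = (2.5000,2.5000)
o1: d²=260 > ρ²=62 → inactive
o2: d²=10 ≤ ρ²=62; F_rep = 6·(-3,-1)/10² = (-0.1800,-0.0600)
o3: d²=346 > ρ²=62 → inactive
o4: d²=148 > ρ²=62 → inactive
F = F_att + ΣF_rep = (2.3200,2.4400)
p' = p + 1/10·F = (-4.7680,-6.7560)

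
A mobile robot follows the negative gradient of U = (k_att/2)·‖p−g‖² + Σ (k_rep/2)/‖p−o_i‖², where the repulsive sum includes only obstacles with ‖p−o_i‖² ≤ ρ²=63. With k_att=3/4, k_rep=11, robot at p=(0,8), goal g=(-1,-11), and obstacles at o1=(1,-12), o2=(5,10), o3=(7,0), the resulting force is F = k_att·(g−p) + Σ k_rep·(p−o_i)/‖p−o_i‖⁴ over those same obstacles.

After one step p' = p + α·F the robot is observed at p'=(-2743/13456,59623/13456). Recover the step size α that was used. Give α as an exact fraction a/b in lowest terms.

α = 1/4

F_att = 3/4·(g−p) = 3/4·(-1,-19) = (-0.7500,-14.2500)
o1: d²=401 > ρ²=63 → inactive
o2: d²=29 ≤ ρ²=63; F_rep = 11·(-5,-2)/29² = (-0.0654,-0.0262)
o3: d²=113 > ρ²=63 → inactive
F = F_att + ΣF_rep = (-0.8154,-14.2762)
Δp = p'−p = (-0.2038,-3.5690); α = Δx/Fx = (-2743/13456) / (-2743/3364) = 1/4
check: Δy/Fy = (-48025/13456) / (-48025/3364) = 1/4 ✓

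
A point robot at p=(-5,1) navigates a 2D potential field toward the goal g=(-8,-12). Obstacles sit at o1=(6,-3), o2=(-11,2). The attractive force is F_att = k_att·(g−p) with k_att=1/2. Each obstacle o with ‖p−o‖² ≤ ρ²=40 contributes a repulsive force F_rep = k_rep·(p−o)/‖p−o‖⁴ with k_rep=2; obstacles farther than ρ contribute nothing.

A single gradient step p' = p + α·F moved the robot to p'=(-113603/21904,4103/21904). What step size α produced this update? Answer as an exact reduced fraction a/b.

F_att = 1/2·(g−p) = 1/2·(-3,-13) = (-1.5000,-6.5000)
o1: d²=137 > ρ²=40 → inactive
o2: d²=37 ≤ ρ²=40; F_rep = 2·(6,-1)/37² = (0.0088,-0.0015)
F = F_att + ΣF_rep = (-1.4912,-6.5015)
Δp = p'−p = (-0.1864,-0.8127); α = Δx/Fx = (-4083/21904) / (-4083/2738) = 1/8
check: Δy/Fy = (-17801/21904) / (-17801/2738) = 1/8 ✓

α = 1/8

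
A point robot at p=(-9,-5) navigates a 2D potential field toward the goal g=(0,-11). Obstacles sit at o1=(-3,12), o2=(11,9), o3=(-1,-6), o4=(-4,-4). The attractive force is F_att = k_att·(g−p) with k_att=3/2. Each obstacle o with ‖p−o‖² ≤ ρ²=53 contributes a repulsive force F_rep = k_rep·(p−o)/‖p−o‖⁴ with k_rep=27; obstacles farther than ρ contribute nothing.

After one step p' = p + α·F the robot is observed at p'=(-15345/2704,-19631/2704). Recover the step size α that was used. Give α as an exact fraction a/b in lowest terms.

F_att = 3/2·(g−p) = 3/2·(9,-6) = (13.5000,-9.0000)
o1: d²=325 > ρ²=53 → inactive
o2: d²=596 > ρ²=53 → inactive
o3: d²=65 > ρ²=53 → inactive
o4: d²=26 ≤ ρ²=53; F_rep = 27·(-5,-1)/26² = (-0.1997,-0.0399)
F = F_att + ΣF_rep = (13.3003,-9.0399)
Δp = p'−p = (3.3251,-2.2600); α = Δx/Fx = (8991/2704) / (8991/676) = 1/4
check: Δy/Fy = (-6111/2704) / (-6111/676) = 1/4 ✓

α = 1/4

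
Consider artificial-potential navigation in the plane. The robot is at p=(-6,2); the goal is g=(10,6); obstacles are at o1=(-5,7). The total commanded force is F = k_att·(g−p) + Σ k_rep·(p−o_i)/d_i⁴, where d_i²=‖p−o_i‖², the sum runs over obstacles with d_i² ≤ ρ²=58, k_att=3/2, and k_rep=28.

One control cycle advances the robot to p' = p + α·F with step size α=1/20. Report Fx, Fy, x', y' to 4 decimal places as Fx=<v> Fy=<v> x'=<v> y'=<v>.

Fx=23.9586 Fy=5.7929 x'=-4.8021 y'=2.2896

F_att = 3/2·(g−p) = 3/2·(16,4) = (24.0000,6.0000)
o1: d²=26 ≤ ρ²=58; F_rep = 28·(-1,-5)/26² = (-0.0414,-0.2071)
F = F_att + ΣF_rep = (23.9586,5.7929)
p' = p + 1/20·F = (-4.8021,2.2896)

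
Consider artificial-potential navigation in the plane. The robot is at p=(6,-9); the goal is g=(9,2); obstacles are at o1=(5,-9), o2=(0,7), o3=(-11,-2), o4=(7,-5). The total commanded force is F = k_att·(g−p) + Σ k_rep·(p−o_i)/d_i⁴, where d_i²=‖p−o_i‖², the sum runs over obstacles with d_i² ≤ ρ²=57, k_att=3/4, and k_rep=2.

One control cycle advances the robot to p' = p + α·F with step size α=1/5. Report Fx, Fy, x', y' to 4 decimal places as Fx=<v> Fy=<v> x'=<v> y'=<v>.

F_att = 3/4·(g−p) = 3/4·(3,11) = (2.2500,8.2500)
o1: d²=1 ≤ ρ²=57; F_rep = 2·(1,0)/1² = (2.0000,0.0000)
o2: d²=292 > ρ²=57 → inactive
o3: d²=338 > ρ²=57 → inactive
o4: d²=17 ≤ ρ²=57; F_rep = 2·(-1,-4)/17² = (-0.0069,-0.0277)
F = F_att + ΣF_rep = (4.2431,8.2223)
p' = p + 1/5·F = (6.8486,-7.3555)

Fx=4.2431 Fy=8.2223 x'=6.8486 y'=-7.3555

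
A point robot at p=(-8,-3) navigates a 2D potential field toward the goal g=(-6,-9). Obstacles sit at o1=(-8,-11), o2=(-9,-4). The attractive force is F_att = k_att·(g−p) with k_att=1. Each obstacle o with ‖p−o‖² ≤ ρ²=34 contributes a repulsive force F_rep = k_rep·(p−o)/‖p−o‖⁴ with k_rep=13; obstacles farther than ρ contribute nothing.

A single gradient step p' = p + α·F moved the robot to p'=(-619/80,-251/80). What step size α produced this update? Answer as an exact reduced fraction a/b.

α = 1/20

F_att = 1·(g−p) = 1·(2,-6) = (2.0000,-6.0000)
o1: d²=64 > ρ²=34 → inactive
o2: d²=2 ≤ ρ²=34; F_rep = 13·(1,1)/2² = (3.2500,3.2500)
F = F_att + ΣF_rep = (5.2500,-2.7500)
Δp = p'−p = (0.2625,-0.1375); α = Δx/Fx = (21/80) / (21/4) = 1/20
check: Δy/Fy = (-11/80) / (-11/4) = 1/20 ✓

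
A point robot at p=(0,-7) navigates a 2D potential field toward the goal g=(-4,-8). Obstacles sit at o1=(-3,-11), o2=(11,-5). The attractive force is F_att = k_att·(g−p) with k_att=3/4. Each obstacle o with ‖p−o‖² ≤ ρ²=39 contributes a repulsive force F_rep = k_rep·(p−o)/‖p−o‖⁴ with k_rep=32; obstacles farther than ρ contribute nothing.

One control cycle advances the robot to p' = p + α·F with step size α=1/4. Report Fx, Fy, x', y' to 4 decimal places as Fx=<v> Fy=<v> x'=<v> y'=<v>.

F_att = 3/4·(g−p) = 3/4·(-4,-1) = (-3.0000,-0.7500)
o1: d²=25 ≤ ρ²=39; F_rep = 32·(3,4)/25² = (0.1536,0.2048)
o2: d²=125 > ρ²=39 → inactive
F = F_att + ΣF_rep = (-2.8464,-0.5452)
p' = p + 1/4·F = (-0.7116,-7.1363)

Fx=-2.8464 Fy=-0.5452 x'=-0.7116 y'=-7.1363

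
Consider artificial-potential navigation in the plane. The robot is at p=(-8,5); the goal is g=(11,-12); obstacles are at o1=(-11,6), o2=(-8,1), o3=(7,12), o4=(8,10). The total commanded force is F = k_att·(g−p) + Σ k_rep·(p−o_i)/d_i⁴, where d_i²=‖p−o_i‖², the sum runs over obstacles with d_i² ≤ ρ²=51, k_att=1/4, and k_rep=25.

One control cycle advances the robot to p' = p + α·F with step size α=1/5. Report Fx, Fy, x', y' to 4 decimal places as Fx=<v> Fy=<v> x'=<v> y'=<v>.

Fx=5.5000 Fy=-4.1094 x'=-6.9000 y'=4.1781

F_att = 1/4·(g−p) = 1/4·(19,-17) = (4.7500,-4.2500)
o1: d²=10 ≤ ρ²=51; F_rep = 25·(3,-1)/10² = (0.7500,-0.2500)
o2: d²=16 ≤ ρ²=51; F_rep = 25·(0,4)/16² = (0.0000,0.3906)
o3: d²=274 > ρ²=51 → inactive
o4: d²=281 > ρ²=51 → inactive
F = F_att + ΣF_rep = (5.5000,-4.1094)
p' = p + 1/5·F = (-6.9000,4.1781)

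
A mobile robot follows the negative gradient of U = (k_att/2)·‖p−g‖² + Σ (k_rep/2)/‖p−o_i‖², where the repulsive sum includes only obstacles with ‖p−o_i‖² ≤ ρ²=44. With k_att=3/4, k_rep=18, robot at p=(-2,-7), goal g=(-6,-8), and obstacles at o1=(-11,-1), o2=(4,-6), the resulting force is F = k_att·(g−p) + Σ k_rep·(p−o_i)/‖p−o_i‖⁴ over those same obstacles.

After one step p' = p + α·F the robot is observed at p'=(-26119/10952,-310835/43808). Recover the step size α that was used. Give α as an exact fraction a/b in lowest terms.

F_att = 3/4·(g−p) = 3/4·(-4,-1) = (-3.0000,-0.7500)
o1: d²=117 > ρ²=44 → inactive
o2: d²=37 ≤ ρ²=44; F_rep = 18·(-6,-1)/37² = (-0.0789,-0.0131)
F = F_att + ΣF_rep = (-3.0789,-0.7631)
Δp = p'−p = (-0.3849,-0.0954); α = Δx/Fx = (-4215/10952) / (-4215/1369) = 1/8
check: Δy/Fy = (-4179/43808) / (-4179/5476) = 1/8 ✓

α = 1/8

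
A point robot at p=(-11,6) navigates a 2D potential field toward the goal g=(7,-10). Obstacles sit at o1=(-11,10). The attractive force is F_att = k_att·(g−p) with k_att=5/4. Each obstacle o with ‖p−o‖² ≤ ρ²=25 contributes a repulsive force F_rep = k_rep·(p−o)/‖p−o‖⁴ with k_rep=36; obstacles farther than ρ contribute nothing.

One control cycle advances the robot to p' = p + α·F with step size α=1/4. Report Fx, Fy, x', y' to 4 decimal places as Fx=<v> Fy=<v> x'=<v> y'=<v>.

F_att = 5/4·(g−p) = 5/4·(18,-16) = (22.5000,-20.0000)
o1: d²=16 ≤ ρ²=25; F_rep = 36·(0,-4)/16² = (0.0000,-0.5625)
F = F_att + ΣF_rep = (22.5000,-20.5625)
p' = p + 1/4·F = (-5.3750,0.8594)

Fx=22.5000 Fy=-20.5625 x'=-5.3750 y'=0.8594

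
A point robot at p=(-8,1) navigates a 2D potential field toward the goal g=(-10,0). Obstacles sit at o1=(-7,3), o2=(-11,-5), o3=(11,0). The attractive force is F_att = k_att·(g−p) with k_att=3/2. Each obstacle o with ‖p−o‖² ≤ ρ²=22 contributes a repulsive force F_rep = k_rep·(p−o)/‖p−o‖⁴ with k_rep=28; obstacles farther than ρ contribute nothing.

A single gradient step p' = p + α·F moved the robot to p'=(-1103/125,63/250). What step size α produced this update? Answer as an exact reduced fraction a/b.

F_att = 3/2·(g−p) = 3/2·(-2,-1) = (-3.0000,-1.5000)
o1: d²=5 ≤ ρ²=22; F_rep = 28·(-1,-2)/5² = (-1.1200,-2.2400)
o2: d²=45 > ρ²=22 → inactive
o3: d²=362 > ρ²=22 → inactive
F = F_att + ΣF_rep = (-4.1200,-3.7400)
Δp = p'−p = (-0.8240,-0.7480); α = Δx/Fx = (-103/125) / (-103/25) = 1/5
check: Δy/Fy = (-187/250) / (-187/50) = 1/5 ✓

α = 1/5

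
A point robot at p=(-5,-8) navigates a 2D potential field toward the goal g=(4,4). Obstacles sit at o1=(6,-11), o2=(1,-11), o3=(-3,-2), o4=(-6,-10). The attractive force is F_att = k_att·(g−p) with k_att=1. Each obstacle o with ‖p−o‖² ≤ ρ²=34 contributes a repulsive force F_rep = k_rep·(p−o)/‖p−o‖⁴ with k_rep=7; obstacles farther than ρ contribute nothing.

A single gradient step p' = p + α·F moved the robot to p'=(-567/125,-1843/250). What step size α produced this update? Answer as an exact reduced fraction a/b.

α = 1/20

F_att = 1·(g−p) = 1·(9,12) = (9.0000,12.0000)
o1: d²=130 > ρ²=34 → inactive
o2: d²=45 > ρ²=34 → inactive
o3: d²=40 > ρ²=34 → inactive
o4: d²=5 ≤ ρ²=34; F_rep = 7·(1,2)/5² = (0.2800,0.5600)
F = F_att + ΣF_rep = (9.2800,12.5600)
Δp = p'−p = (0.4640,0.6280); α = Δx/Fx = (58/125) / (232/25) = 1/20
check: Δy/Fy = (157/250) / (314/25) = 1/20 ✓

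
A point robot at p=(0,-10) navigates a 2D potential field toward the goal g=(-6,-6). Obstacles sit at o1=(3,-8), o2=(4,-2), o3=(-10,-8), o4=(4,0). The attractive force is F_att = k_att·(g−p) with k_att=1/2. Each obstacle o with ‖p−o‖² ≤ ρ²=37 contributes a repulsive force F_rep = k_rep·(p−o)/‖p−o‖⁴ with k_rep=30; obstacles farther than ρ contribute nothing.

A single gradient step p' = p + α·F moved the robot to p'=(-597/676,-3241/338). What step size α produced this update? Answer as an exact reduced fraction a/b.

α = 1/4

F_att = 1/2·(g−p) = 1/2·(-6,4) = (-3.0000,2.0000)
o1: d²=13 ≤ ρ²=37; F_rep = 30·(-3,-2)/13² = (-0.5325,-0.3550)
o2: d²=80 > ρ²=37 → inactive
o3: d²=104 > ρ²=37 → inactive
o4: d²=116 > ρ²=37 → inactive
F = F_att + ΣF_rep = (-3.5325,1.6450)
Δp = p'−p = (-0.8831,0.4112); α = Δx/Fx = (-597/676) / (-597/169) = 1/4
check: Δy/Fy = (139/338) / (278/169) = 1/4 ✓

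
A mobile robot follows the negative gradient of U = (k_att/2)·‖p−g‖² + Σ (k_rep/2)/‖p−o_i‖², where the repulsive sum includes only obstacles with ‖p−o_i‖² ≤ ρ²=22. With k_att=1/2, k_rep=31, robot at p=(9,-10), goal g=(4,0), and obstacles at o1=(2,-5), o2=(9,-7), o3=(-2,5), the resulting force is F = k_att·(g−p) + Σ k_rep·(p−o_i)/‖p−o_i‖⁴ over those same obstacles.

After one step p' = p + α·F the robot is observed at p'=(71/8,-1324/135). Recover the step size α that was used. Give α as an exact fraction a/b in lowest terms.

F_att = 1/2·(g−p) = 1/2·(-5,10) = (-2.5000,5.0000)
o1: d²=74 > ρ²=22 → inactive
o2: d²=9 ≤ ρ²=22; F_rep = 31·(0,-3)/9² = (0.0000,-1.1481)
o3: d²=346 > ρ²=22 → inactive
F = F_att + ΣF_rep = (-2.5000,3.8519)
Δp = p'−p = (-0.1250,0.1926); α = Δx/Fx = (-1/8) / (-5/2) = 1/20
check: Δy/Fy = (26/135) / (104/27) = 1/20 ✓

α = 1/20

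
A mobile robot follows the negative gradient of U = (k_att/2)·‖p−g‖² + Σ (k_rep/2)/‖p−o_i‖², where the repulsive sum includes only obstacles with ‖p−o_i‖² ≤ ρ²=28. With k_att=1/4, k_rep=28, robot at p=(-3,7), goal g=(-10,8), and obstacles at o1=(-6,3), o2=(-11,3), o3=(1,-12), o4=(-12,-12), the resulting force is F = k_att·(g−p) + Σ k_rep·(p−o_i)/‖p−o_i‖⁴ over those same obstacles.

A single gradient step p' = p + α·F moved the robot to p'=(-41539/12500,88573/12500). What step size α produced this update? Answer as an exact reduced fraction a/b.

α = 1/5

F_att = 1/4·(g−p) = 1/4·(-7,1) = (-1.7500,0.2500)
o1: d²=25 ≤ ρ²=28; F_rep = 28·(3,4)/25² = (0.1344,0.1792)
o2: d²=80 > ρ²=28 → inactive
o3: d²=377 > ρ²=28 → inactive
o4: d²=442 > ρ²=28 → inactive
F = F_att + ΣF_rep = (-1.6156,0.4292)
Δp = p'−p = (-0.3231,0.0858); α = Δx/Fx = (-4039/12500) / (-4039/2500) = 1/5
check: Δy/Fy = (1073/12500) / (1073/2500) = 1/5 ✓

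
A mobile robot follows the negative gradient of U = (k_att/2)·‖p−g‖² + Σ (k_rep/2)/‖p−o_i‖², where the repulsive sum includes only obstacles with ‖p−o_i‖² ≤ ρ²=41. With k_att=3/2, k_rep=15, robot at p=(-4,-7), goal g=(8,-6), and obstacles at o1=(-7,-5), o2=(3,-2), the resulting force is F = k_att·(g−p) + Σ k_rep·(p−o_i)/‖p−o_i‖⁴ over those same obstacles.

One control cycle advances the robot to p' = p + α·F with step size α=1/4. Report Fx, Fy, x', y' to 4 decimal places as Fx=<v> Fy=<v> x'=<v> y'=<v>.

Fx=18.2663 Fy=1.3225 x'=0.5666 y'=-6.6694

F_att = 3/2·(g−p) = 3/2·(12,1) = (18.0000,1.5000)
o1: d²=13 ≤ ρ²=41; F_rep = 15·(3,-2)/13² = (0.2663,-0.1775)
o2: d²=74 > ρ²=41 → inactive
F = F_att + ΣF_rep = (18.2663,1.3225)
p' = p + 1/4·F = (0.5666,-6.6694)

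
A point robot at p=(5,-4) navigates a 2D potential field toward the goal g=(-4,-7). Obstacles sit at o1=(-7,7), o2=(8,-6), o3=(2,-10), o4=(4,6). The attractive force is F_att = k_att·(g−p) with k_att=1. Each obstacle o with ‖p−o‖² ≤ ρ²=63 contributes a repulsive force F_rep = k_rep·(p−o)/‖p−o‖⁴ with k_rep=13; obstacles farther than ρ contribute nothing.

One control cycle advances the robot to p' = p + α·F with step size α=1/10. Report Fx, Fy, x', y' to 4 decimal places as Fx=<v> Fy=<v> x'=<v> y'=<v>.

Fx=-9.2115 Fy=-2.8076 x'=4.0788 y'=-4.2808

F_att = 1·(g−p) = 1·(-9,-3) = (-9.0000,-3.0000)
o1: d²=265 > ρ²=63 → inactive
o2: d²=13 ≤ ρ²=63; F_rep = 13·(-3,2)/13² = (-0.2308,0.1538)
o3: d²=45 ≤ ρ²=63; F_rep = 13·(3,6)/45² = (0.0193,0.0385)
o4: d²=101 > ρ²=63 → inactive
F = F_att + ΣF_rep = (-9.2115,-2.8076)
p' = p + 1/10·F = (4.0788,-4.2808)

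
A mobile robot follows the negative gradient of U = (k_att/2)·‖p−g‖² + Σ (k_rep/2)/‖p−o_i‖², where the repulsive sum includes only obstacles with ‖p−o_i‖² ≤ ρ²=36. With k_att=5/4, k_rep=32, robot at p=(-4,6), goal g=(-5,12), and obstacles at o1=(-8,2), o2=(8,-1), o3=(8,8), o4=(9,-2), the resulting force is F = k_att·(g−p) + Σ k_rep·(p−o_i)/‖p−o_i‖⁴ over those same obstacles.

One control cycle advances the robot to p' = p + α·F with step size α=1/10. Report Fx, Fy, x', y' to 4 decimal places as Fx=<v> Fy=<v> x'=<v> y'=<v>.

Fx=-1.1250 Fy=7.6250 x'=-4.1125 y'=6.7625

F_att = 5/4·(g−p) = 5/4·(-1,6) = (-1.2500,7.5000)
o1: d²=32 ≤ ρ²=36; F_rep = 32·(4,4)/32² = (0.1250,0.1250)
o2: d²=193 > ρ²=36 → inactive
o3: d²=148 > ρ²=36 → inactive
o4: d²=233 > ρ²=36 → inactive
F = F_att + ΣF_rep = (-1.1250,7.6250)
p' = p + 1/10·F = (-4.1125,6.7625)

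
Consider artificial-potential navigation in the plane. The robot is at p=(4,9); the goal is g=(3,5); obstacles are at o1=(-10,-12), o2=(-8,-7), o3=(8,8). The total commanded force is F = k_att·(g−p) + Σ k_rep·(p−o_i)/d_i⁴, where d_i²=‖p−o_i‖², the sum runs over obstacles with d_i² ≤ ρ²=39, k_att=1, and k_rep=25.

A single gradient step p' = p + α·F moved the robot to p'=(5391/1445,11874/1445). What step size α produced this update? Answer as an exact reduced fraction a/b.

F_att = 1·(g−p) = 1·(-1,-4) = (-1.0000,-4.0000)
o1: d²=637 > ρ²=39 → inactive
o2: d²=400 > ρ²=39 → inactive
o3: d²=17 ≤ ρ²=39; F_rep = 25·(-4,1)/17² = (-0.3460,0.0865)
F = F_att + ΣF_rep = (-1.3460,-3.9135)
Δp = p'−p = (-0.2692,-0.7827); α = Δx/Fx = (-389/1445) / (-389/289) = 1/5
check: Δy/Fy = (-1131/1445) / (-1131/289) = 1/5 ✓

α = 1/5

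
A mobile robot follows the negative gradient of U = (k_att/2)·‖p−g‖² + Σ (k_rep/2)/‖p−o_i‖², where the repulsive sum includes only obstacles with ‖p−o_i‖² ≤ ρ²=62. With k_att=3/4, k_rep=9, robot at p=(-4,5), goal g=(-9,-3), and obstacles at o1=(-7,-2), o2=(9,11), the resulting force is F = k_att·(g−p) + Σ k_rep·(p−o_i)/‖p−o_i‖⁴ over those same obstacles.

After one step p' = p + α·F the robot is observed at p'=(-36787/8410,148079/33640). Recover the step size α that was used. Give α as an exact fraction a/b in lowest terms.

α = 1/10

F_att = 3/4·(g−p) = 3/4·(-5,-8) = (-3.7500,-6.0000)
o1: d²=58 ≤ ρ²=62; F_rep = 9·(3,7)/58² = (0.0080,0.0187)
o2: d²=205 > ρ²=62 → inactive
F = F_att + ΣF_rep = (-3.7420,-5.9813)
Δp = p'−p = (-0.3742,-0.5981); α = Δx/Fx = (-3147/8410) / (-3147/841) = 1/10
check: Δy/Fy = (-20121/33640) / (-20121/3364) = 1/10 ✓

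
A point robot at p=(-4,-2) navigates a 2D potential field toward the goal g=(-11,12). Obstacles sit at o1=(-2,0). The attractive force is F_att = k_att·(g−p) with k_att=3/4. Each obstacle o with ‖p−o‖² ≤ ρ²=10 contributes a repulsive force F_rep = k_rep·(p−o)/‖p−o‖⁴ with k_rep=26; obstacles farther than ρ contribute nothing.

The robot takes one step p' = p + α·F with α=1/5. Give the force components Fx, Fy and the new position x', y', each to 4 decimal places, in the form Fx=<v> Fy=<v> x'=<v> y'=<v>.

Fx=-6.0625 Fy=9.6875 x'=-5.2125 y'=-0.0625

F_att = 3/4·(g−p) = 3/4·(-7,14) = (-5.2500,10.5000)
o1: d²=8 ≤ ρ²=10; F_rep = 26·(-2,-2)/8² = (-0.8125,-0.8125)
F = F_att + ΣF_rep = (-6.0625,9.6875)
p' = p + 1/5·F = (-5.2125,-0.0625)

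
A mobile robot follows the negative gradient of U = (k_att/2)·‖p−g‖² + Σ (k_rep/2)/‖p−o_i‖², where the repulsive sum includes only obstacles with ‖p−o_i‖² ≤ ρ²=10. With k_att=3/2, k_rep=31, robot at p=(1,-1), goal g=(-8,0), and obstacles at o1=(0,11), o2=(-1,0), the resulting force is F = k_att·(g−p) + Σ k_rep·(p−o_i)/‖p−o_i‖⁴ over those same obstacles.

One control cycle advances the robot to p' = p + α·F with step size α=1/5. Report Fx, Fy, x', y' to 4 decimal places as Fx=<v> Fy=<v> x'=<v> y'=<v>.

Fx=-11.0200 Fy=0.2600 x'=-1.2040 y'=-0.9480

F_att = 3/2·(g−p) = 3/2·(-9,1) = (-13.5000,1.5000)
o1: d²=145 > ρ²=10 → inactive
o2: d²=5 ≤ ρ²=10; F_rep = 31·(2,-1)/5² = (2.4800,-1.2400)
F = F_att + ΣF_rep = (-11.0200,0.2600)
p' = p + 1/5·F = (-1.2040,-0.9480)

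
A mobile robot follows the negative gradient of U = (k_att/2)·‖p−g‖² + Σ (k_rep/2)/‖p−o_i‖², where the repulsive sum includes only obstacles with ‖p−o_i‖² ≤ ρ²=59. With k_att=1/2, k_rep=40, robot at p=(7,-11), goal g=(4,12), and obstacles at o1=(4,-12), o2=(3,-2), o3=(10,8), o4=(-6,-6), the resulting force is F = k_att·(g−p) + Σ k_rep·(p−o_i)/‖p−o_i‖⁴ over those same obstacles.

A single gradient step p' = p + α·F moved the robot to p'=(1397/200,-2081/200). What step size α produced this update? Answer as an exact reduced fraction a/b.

F_att = 1/2·(g−p) = 1/2·(-3,23) = (-1.5000,11.5000)
o1: d²=10 ≤ ρ²=59; F_rep = 40·(3,1)/10² = (1.2000,0.4000)
o2: d²=97 > ρ²=59 → inactive
o3: d²=370 > ρ²=59 → inactive
o4: d²=194 > ρ²=59 → inactive
F = F_att + ΣF_rep = (-0.3000,11.9000)
Δp = p'−p = (-0.0150,0.5950); α = Δx/Fx = (-3/200) / (-3/10) = 1/20
check: Δy/Fy = (119/200) / (119/10) = 1/20 ✓

α = 1/20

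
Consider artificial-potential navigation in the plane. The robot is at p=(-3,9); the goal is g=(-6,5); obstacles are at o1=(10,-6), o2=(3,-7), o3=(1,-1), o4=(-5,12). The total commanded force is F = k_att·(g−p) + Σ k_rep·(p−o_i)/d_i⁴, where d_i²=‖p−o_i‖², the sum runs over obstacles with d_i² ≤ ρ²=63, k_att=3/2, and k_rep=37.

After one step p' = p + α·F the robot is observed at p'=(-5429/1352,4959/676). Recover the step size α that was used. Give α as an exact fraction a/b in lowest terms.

α = 1/4

F_att = 3/2·(g−p) = 3/2·(-3,-4) = (-4.5000,-6.0000)
o1: d²=394 > ρ²=63 → inactive
o2: d²=292 > ρ²=63 → inactive
o3: d²=116 > ρ²=63 → inactive
o4: d²=13 ≤ ρ²=63; F_rep = 37·(2,-3)/13² = (0.4379,-0.6568)
F = F_att + ΣF_rep = (-4.0621,-6.6568)
Δp = p'−p = (-1.0155,-1.6642); α = Δx/Fx = (-1373/1352) / (-1373/338) = 1/4
check: Δy/Fy = (-1125/676) / (-1125/169) = 1/4 ✓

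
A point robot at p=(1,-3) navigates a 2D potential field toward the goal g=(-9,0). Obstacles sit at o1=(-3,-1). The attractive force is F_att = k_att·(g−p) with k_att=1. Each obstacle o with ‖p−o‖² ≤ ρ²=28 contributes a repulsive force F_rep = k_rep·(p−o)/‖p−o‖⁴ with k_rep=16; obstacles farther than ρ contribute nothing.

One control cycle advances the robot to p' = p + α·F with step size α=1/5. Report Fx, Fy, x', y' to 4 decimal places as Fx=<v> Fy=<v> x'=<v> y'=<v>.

F_att = 1·(g−p) = 1·(-10,3) = (-10.0000,3.0000)
o1: d²=20 ≤ ρ²=28; F_rep = 16·(4,-2)/20² = (0.1600,-0.0800)
F = F_att + ΣF_rep = (-9.8400,2.9200)
p' = p + 1/5·F = (-0.9680,-2.4160)

Fx=-9.8400 Fy=2.9200 x'=-0.9680 y'=-2.4160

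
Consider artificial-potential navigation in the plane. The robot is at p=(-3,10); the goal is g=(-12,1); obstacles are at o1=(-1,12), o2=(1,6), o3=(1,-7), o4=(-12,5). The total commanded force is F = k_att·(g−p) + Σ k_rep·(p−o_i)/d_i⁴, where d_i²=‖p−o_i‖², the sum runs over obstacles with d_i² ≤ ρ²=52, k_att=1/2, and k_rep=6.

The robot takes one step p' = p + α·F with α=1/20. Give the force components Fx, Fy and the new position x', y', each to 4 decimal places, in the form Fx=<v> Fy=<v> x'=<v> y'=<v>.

F_att = 1/2·(g−p) = 1/2·(-9,-9) = (-4.5000,-4.5000)
o1: d²=8 ≤ ρ²=52; F_rep = 6·(-2,-2)/8² = (-0.1875,-0.1875)
o2: d²=32 ≤ ρ²=52; F_rep = 6·(-4,4)/32² = (-0.0234,0.0234)
o3: d²=305 > ρ²=52 → inactive
o4: d²=106 > ρ²=52 → inactive
F = F_att + ΣF_rep = (-4.7109,-4.6641)
p' = p + 1/20·F = (-3.2355,9.7668)

Fx=-4.7109 Fy=-4.6641 x'=-3.2355 y'=9.7668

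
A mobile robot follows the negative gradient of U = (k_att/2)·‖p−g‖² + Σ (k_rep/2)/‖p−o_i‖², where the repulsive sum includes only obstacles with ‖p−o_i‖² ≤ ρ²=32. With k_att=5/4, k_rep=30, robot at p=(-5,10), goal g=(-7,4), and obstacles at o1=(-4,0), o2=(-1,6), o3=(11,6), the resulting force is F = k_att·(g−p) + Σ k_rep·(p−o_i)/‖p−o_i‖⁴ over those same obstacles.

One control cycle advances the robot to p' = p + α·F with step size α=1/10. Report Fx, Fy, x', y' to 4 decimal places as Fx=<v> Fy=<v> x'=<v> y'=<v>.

Fx=-2.6172 Fy=-7.3828 x'=-5.2617 y'=9.2617

F_att = 5/4·(g−p) = 5/4·(-2,-6) = (-2.5000,-7.5000)
o1: d²=101 > ρ²=32 → inactive
o2: d²=32 ≤ ρ²=32; F_rep = 30·(-4,4)/32² = (-0.1172,0.1172)
o3: d²=272 > ρ²=32 → inactive
F = F_att + ΣF_rep = (-2.6172,-7.3828)
p' = p + 1/10·F = (-5.2617,9.2617)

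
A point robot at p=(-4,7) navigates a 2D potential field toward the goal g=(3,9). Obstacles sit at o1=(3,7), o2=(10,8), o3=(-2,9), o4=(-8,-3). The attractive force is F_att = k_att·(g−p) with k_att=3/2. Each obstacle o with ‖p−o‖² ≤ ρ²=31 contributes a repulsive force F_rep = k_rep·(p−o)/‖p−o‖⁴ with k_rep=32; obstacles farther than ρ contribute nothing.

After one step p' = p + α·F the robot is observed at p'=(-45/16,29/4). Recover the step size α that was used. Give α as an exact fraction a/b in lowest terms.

α = 1/8

F_att = 3/2·(g−p) = 3/2·(7,2) = (10.5000,3.0000)
o1: d²=49 > ρ²=31 → inactive
o2: d²=197 > ρ²=31 → inactive
o3: d²=8 ≤ ρ²=31; F_rep = 32·(-2,-2)/8² = (-1.0000,-1.0000)
o4: d²=116 > ρ²=31 → inactive
F = F_att + ΣF_rep = (9.5000,2.0000)
Δp = p'−p = (1.1875,0.2500); α = Δx/Fx = (19/16) / (19/2) = 1/8
check: Δy/Fy = (1/4) / (2) = 1/8 ✓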